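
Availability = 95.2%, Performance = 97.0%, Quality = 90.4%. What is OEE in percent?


Formula: OEE = Availability * Performance * Quality / 10000
A * P = 95.2% * 97.0% / 100 = 92.34%
OEE = 92.34% * 90.4% / 100 = 83.5%

83.5%


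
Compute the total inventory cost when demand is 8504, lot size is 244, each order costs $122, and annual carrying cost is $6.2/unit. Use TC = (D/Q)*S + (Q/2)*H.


TC = 8504/244 * 122 + 244/2 * 6.2

$5008.40


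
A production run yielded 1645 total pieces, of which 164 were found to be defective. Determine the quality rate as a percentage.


Formula: Quality Rate = Good Pieces / Total Pieces * 100
Good pieces = 1645 - 164 = 1481
QR = 1481 / 1645 * 100 = 90.0%

90.0%


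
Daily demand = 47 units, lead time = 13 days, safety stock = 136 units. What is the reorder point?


Formula: ROP = (Daily Demand * Lead Time) + Safety Stock
Demand during lead time = 47 * 13 = 611 units
ROP = 611 + 136 = 747 units

747 units


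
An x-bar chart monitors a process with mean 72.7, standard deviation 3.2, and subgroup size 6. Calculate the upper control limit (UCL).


UCL = 72.7 + 3 * 3.2 / sqrt(6)

76.62


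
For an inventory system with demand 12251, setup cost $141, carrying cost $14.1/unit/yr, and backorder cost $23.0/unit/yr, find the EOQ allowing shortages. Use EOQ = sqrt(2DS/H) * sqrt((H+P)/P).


Formula: EOQ* = sqrt(2DS/H) * sqrt((H+P)/P)
Base EOQ = sqrt(2*12251*141/14.1) = 494.99 units
Correction = sqrt((14.1+23.0)/23.0) = 1.27006
EOQ* = 494.99 * 1.27006 = 628.7 units

628.7 units


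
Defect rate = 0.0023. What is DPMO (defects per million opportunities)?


DPMO = defect_rate * 1000000 = 0.0023 * 1000000

2300


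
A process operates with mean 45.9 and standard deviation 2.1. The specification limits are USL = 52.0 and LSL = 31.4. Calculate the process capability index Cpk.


Cpu = (52.0 - 45.9) / (3 * 2.1) = 0.97
Cpl = (45.9 - 31.4) / (3 * 2.1) = 2.3
Cpk = min(0.97, 2.3) = 0.97

0.97


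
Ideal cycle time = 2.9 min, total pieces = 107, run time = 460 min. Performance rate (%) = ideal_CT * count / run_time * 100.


Formula: Performance = (Ideal CT * Total Count) / Run Time * 100
Ideal output time = 2.9 * 107 = 310.3 min
Performance = 310.3 / 460 * 100 = 67.5%

67.5%


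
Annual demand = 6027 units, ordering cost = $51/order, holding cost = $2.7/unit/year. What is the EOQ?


Formula: EOQ = sqrt(2 * D * S / H)
Numerator: 2 * 6027 * 51 = 614754
2DS/H = 614754 / 2.7 = 227686.7
EOQ = sqrt(227686.7) = 477.2 units

477.2 units


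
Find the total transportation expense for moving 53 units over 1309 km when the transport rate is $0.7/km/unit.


TC = dist * cost * units = 1309 * 0.7 * 53 = $48563.90

$48563.90


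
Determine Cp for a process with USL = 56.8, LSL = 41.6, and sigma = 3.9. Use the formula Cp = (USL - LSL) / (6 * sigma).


Cp = (56.8 - 41.6) / (6 * 3.9)

0.65


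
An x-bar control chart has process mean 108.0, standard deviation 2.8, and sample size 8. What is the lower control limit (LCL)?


LCL = 108.0 - 3 * 2.8 / sqrt(8)

105.03


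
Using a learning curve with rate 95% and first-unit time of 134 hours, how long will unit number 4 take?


Formula: T_n = T_1 * (learning_rate)^(log2(n)) where learning_rate = rate/100
Doublings = log2(4) = 2
T_n = 134 * 0.95^2
T_n = 134 * 0.9025 = 120.9 hours

120.9 hours


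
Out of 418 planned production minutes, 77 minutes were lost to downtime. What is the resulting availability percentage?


Formula: Availability = (Planned Time - Downtime) / Planned Time * 100
Uptime = 418 - 77 = 341 min
Availability = 341 / 418 * 100 = 81.6%

81.6%


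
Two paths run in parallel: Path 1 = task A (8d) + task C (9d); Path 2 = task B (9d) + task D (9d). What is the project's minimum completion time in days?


Path 1 = 8 + 9 = 17 days
Path 2 = 9 + 9 = 18 days
Duration = max(17, 18) = 18 days

18 days


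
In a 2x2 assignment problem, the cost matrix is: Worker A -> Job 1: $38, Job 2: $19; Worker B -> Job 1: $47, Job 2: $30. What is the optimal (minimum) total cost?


Option 1: A->1 + B->2 = $38 + $30 = $68
Option 2: A->2 + B->1 = $19 + $47 = $66
Min cost = min($68, $66) = $66

$66


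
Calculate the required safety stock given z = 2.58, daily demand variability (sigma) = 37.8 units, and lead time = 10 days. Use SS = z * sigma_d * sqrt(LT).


Formula: SS = z * sigma_d * sqrt(LT)
sqrt(LT) = sqrt(10) = 3.1623
SS = 2.58 * 37.8 * 3.1623
SS = 308.4 units

308.4 units


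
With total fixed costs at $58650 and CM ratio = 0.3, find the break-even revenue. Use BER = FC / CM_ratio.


Formula: BER = Fixed Costs / Contribution Margin Ratio
BER = $58650 / 0.3
BER = $195500.00 (to the nearest cent)

$195500.00


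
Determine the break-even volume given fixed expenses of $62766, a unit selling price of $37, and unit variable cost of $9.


Formula: BEQ = Fixed Costs / (Price - Variable Cost)
Contribution margin = $37 - $9 = $28/unit
BEQ = ceil($62766 / $28/unit) = ceil(2241.64) = 2242 units

2242 units


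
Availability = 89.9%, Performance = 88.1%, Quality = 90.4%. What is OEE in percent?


Formula: OEE = Availability * Performance * Quality / 10000
A * P = 89.9% * 88.1% / 100 = 79.2%
OEE = 79.2% * 90.4% / 100 = 71.6%

71.6%


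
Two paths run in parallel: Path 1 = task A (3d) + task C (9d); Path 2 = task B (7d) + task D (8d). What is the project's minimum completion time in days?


Path 1 = 3 + 9 = 12 days
Path 2 = 7 + 8 = 15 days
Duration = max(12, 15) = 15 days

15 days


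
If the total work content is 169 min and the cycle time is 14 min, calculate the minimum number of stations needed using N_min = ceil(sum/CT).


Formula: N_min = ceil(Sum of Task Times / Cycle Time)
N_min = ceil(169 min / 14 min) = ceil(12.0714)
N_min = 13 stations

13


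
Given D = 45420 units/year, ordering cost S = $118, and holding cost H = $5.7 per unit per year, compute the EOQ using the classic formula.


Formula: EOQ = sqrt(2 * D * S / H)
Numerator: 2 * 45420 * 118 = 10719120
2DS/H = 10719120 / 5.7 = 1880547.4
EOQ = sqrt(1880547.4) = 1371.3 units

1371.3 units


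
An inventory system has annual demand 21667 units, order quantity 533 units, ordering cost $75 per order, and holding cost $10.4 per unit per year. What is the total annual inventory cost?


TC = 21667/533 * 75 + 533/2 * 10.4

$5820.43


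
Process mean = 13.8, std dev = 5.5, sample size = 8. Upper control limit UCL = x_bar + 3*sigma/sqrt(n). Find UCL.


UCL = 13.8 + 3 * 5.5 / sqrt(8)

19.63


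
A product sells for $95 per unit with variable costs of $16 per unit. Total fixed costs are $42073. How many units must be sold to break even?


Formula: BEQ = Fixed Costs / (Price - Variable Cost)
Contribution margin = $95 - $16 = $79/unit
BEQ = ceil($42073 / $79/unit) = ceil(532.57) = 533 units

533 units


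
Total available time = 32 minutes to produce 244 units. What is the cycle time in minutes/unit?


Formula: CT = Available Time / Number of Units
CT = 32 min / 244 units
CT = 0.13 min/unit

0.13 min/unit


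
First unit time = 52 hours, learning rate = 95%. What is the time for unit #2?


Formula: T_n = T_1 * (learning_rate)^(log2(n)) where learning_rate = rate/100
Doublings = log2(2) = 1
T_n = 52 * 0.95^1
T_n = 52 * 0.95 = 49.4 hours

49.4 hours


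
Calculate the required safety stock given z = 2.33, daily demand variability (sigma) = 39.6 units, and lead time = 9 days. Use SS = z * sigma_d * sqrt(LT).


Formula: SS = z * sigma_d * sqrt(LT)
sqrt(LT) = sqrt(9) = 3.0
SS = 2.33 * 39.6 * 3.0
SS = 276.8 units

276.8 units


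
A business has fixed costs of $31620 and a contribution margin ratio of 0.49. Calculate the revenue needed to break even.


Formula: BER = Fixed Costs / Contribution Margin Ratio
BER = $31620 / 0.49
BER = $64530.61 (to the nearest cent)

$64530.61


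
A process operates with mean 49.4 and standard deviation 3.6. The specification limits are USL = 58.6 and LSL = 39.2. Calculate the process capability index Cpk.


Cpu = (58.6 - 49.4) / (3 * 3.6) = 0.85
Cpl = (49.4 - 39.2) / (3 * 3.6) = 0.94
Cpk = min(0.85, 0.94) = 0.85

0.85


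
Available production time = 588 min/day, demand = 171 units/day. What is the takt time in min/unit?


Formula: Takt Time = Available Production Time / Customer Demand
Takt = 588 min/day / 171 units/day
Takt = 3.44 min/unit

3.44 min/unit


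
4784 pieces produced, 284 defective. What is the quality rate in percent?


Formula: Quality Rate = Good Pieces / Total Pieces * 100
Good pieces = 4784 - 284 = 4500
QR = 4500 / 4784 * 100 = 94.1%

94.1%


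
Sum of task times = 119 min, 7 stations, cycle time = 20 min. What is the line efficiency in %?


Formula: Efficiency = Sum of Task Times / (N_stations * CT) * 100
Total station capacity = 7 stations * 20 min = 140 min
Efficiency = 119 / 140 * 100 = 85.0%

85.0%


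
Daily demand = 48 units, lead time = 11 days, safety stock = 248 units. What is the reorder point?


Formula: ROP = (Daily Demand * Lead Time) + Safety Stock
Demand during lead time = 48 * 11 = 528 units
ROP = 528 + 248 = 776 units

776 units


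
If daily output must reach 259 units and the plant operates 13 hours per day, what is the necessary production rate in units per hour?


Formula: Production Rate = Daily Demand / Available Hours
Rate = 259 units/day / 13 hours/day
Rate = 19.9 units/hour

19.9 units/hour


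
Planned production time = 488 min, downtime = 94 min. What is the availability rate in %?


Formula: Availability = (Planned Time - Downtime) / Planned Time * 100
Uptime = 488 - 94 = 394 min
Availability = 394 / 488 * 100 = 80.7%

80.7%


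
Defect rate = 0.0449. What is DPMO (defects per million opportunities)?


DPMO = defect_rate * 1000000 = 0.0449 * 1000000

44900


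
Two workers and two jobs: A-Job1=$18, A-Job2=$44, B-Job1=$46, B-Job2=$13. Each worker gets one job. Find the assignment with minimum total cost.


Option 1: A->1 + B->2 = $18 + $13 = $31
Option 2: A->2 + B->1 = $44 + $46 = $90
Min cost = min($31, $90) = $31

$31


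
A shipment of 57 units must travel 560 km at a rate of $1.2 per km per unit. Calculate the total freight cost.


TC = dist * cost * units = 560 * 1.2 * 57 = $38304.00

$38304.00


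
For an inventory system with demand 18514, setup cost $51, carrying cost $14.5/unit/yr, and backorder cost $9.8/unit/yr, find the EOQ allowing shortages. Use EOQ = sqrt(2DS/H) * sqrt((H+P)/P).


Formula: EOQ* = sqrt(2DS/H) * sqrt((H+P)/P)
Base EOQ = sqrt(2*18514*51/14.5) = 360.88 units
Correction = sqrt((14.5+9.8)/9.8) = 1.57467
EOQ* = 360.88 * 1.57467 = 568.3 units

568.3 units


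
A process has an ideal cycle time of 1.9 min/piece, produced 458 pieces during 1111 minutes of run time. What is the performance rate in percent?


Formula: Performance = (Ideal CT * Total Count) / Run Time * 100
Ideal output time = 1.9 * 458 = 870.2 min
Performance = 870.2 / 1111 * 100 = 78.3%

78.3%


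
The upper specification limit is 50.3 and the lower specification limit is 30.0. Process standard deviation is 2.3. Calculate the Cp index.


Cp = (50.3 - 30.0) / (6 * 2.3)

1.47


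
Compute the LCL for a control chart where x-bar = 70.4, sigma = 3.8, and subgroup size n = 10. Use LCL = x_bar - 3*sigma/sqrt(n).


LCL = 70.4 - 3 * 3.8 / sqrt(10)

66.8


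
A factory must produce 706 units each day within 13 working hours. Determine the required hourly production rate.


Formula: Production Rate = Daily Demand / Available Hours
Rate = 706 units/day / 13 hours/day
Rate = 54.3 units/hour

54.3 units/hour


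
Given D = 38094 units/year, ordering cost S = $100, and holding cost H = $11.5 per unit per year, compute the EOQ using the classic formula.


Formula: EOQ = sqrt(2 * D * S / H)
Numerator: 2 * 38094 * 100 = 7618800
2DS/H = 7618800 / 11.5 = 662504.3
EOQ = sqrt(662504.3) = 813.9 units

813.9 units


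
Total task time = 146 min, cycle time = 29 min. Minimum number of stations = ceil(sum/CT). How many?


Formula: N_min = ceil(Sum of Task Times / Cycle Time)
N_min = ceil(146 min / 29 min) = ceil(5.0345)
N_min = 6 stations

6


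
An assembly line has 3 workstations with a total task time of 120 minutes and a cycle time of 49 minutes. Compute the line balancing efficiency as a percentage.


Formula: Efficiency = Sum of Task Times / (N_stations * CT) * 100
Total station capacity = 3 stations * 49 min = 147 min
Efficiency = 120 / 147 * 100 = 81.6%

81.6%


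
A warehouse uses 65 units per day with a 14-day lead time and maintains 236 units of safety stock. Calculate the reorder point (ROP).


Formula: ROP = (Daily Demand * Lead Time) + Safety Stock
Demand during lead time = 65 * 14 = 910 units
ROP = 910 + 236 = 1146 units

1146 units


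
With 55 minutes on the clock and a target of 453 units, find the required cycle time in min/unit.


Formula: CT = Available Time / Number of Units
CT = 55 min / 453 units
CT = 0.12 min/unit

0.12 min/unit


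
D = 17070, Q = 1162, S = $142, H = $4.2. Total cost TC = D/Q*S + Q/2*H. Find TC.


TC = 17070/1162 * 142 + 1162/2 * 4.2

$4526.21


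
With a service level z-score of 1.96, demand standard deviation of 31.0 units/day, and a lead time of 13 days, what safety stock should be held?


Formula: SS = z * sigma_d * sqrt(LT)
sqrt(LT) = sqrt(13) = 3.6056
SS = 1.96 * 31.0 * 3.6056
SS = 219.1 units

219.1 units


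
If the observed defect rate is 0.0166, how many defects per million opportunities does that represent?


DPMO = defect_rate * 1000000 = 0.0166 * 1000000

16600


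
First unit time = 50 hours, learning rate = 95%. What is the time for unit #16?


Formula: T_n = T_1 * (learning_rate)^(log2(n)) where learning_rate = rate/100
Doublings = log2(16) = 4
T_n = 50 * 0.95^4
T_n = 50 * 0.8145 = 40.7 hours

40.7 hours


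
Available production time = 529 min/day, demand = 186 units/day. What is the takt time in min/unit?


Formula: Takt Time = Available Production Time / Customer Demand
Takt = 529 min/day / 186 units/day
Takt = 2.84 min/unit

2.84 min/unit


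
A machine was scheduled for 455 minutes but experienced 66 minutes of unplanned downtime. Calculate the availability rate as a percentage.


Formula: Availability = (Planned Time - Downtime) / Planned Time * 100
Uptime = 455 - 66 = 389 min
Availability = 389 / 455 * 100 = 85.5%

85.5%


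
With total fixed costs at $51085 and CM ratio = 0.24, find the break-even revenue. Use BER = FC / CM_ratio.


Formula: BER = Fixed Costs / Contribution Margin Ratio
BER = $51085 / 0.24
BER = $212854.17 (to the nearest cent)

$212854.17


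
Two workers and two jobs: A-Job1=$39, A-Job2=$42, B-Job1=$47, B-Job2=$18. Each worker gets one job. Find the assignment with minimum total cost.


Option 1: A->1 + B->2 = $39 + $18 = $57
Option 2: A->2 + B->1 = $42 + $47 = $89
Min cost = min($57, $89) = $57

$57


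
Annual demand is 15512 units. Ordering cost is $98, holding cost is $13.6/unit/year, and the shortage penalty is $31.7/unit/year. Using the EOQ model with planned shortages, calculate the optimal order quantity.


Formula: EOQ* = sqrt(2DS/H) * sqrt((H+P)/P)
Base EOQ = sqrt(2*15512*98/13.6) = 472.82 units
Correction = sqrt((13.6+31.7)/31.7) = 1.19542
EOQ* = 472.82 * 1.19542 = 565.2 units

565.2 units


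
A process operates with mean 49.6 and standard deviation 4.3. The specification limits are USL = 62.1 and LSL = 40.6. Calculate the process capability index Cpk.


Cpu = (62.1 - 49.6) / (3 * 4.3) = 0.97
Cpl = (49.6 - 40.6) / (3 * 4.3) = 0.7
Cpk = min(0.97, 0.7) = 0.7

0.7


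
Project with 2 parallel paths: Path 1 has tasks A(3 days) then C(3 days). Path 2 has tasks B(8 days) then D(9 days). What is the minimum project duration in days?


Path 1 = 3 + 3 = 6 days
Path 2 = 8 + 9 = 17 days
Duration = max(6, 17) = 17 days

17 days


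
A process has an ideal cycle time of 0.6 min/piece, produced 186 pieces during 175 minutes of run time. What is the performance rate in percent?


Formula: Performance = (Ideal CT * Total Count) / Run Time * 100
Ideal output time = 0.6 * 186 = 111.6 min
Performance = 111.6 / 175 * 100 = 63.8%

63.8%


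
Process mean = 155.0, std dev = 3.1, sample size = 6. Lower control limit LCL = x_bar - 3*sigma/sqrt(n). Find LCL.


LCL = 155.0 - 3 * 3.1 / sqrt(6)

151.2


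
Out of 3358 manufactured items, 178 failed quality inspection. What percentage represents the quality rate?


Formula: Quality Rate = Good Pieces / Total Pieces * 100
Good pieces = 3358 - 178 = 3180
QR = 3180 / 3358 * 100 = 94.7%

94.7%


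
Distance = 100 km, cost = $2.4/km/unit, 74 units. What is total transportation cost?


TC = dist * cost * units = 100 * 2.4 * 74 = $17760.00

$17760.00


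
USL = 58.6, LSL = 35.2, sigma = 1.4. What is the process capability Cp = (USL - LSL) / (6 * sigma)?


Cp = (58.6 - 35.2) / (6 * 1.4)

2.79


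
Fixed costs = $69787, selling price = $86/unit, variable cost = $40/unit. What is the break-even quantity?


Formula: BEQ = Fixed Costs / (Price - Variable Cost)
Contribution margin = $86 - $40 = $46/unit
BEQ = ceil($69787 / $46/unit) = ceil(1517.11) = 1518 units

1518 units


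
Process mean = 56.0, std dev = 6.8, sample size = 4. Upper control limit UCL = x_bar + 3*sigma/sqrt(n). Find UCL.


UCL = 56.0 + 3 * 6.8 / sqrt(4)

66.2


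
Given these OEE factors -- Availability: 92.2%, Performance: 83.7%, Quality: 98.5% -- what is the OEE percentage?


Formula: OEE = Availability * Performance * Quality / 10000
A * P = 92.2% * 83.7% / 100 = 77.17%
OEE = 77.17% * 98.5% / 100 = 76.0%

76.0%


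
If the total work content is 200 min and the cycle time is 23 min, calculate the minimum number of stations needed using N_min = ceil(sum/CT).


Formula: N_min = ceil(Sum of Task Times / Cycle Time)
N_min = ceil(200 min / 23 min) = ceil(8.6957)
N_min = 9 stations

9


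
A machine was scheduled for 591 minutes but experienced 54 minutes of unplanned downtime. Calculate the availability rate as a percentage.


Formula: Availability = (Planned Time - Downtime) / Planned Time * 100
Uptime = 591 - 54 = 537 min
Availability = 537 / 591 * 100 = 90.9%

90.9%


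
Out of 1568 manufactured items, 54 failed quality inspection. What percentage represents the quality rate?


Formula: Quality Rate = Good Pieces / Total Pieces * 100
Good pieces = 1568 - 54 = 1514
QR = 1514 / 1568 * 100 = 96.6%

96.6%


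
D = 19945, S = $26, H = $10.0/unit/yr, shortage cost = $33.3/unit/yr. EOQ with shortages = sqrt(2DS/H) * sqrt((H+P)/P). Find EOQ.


Formula: EOQ* = sqrt(2DS/H) * sqrt((H+P)/P)
Base EOQ = sqrt(2*19945*26/10.0) = 322.05 units
Correction = sqrt((10.0+33.3)/33.3) = 1.14031
EOQ* = 322.05 * 1.14031 = 367.2 units

367.2 units


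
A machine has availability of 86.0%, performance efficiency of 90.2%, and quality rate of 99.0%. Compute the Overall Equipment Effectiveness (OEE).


Formula: OEE = Availability * Performance * Quality / 10000
A * P = 86.0% * 90.2% / 100 = 77.57%
OEE = 77.57% * 99.0% / 100 = 76.8%

76.8%


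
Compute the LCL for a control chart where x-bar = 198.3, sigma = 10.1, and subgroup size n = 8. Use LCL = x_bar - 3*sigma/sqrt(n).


LCL = 198.3 - 3 * 10.1 / sqrt(8)

187.59


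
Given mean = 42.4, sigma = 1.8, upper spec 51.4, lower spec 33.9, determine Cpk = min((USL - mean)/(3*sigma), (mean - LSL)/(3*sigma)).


Cpu = (51.4 - 42.4) / (3 * 1.8) = 1.67
Cpl = (42.4 - 33.9) / (3 * 1.8) = 1.57
Cpk = min(1.67, 1.57) = 1.57

1.57


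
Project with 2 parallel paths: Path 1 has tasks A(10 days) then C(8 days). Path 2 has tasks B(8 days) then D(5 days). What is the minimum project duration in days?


Path 1 = 10 + 8 = 18 days
Path 2 = 8 + 5 = 13 days
Duration = max(18, 13) = 18 days

18 days


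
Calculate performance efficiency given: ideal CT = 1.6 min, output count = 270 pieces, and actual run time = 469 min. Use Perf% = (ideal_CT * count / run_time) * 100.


Formula: Performance = (Ideal CT * Total Count) / Run Time * 100
Ideal output time = 1.6 * 270 = 432.0 min
Performance = 432.0 / 469 * 100 = 92.1%

92.1%


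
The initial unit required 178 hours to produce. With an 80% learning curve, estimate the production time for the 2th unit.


Formula: T_n = T_1 * (learning_rate)^(log2(n)) where learning_rate = rate/100
Doublings = log2(2) = 1
T_n = 178 * 0.8^1
T_n = 178 * 0.8 = 142.4 hours

142.4 hours


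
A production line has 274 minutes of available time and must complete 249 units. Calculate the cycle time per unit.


Formula: CT = Available Time / Number of Units
CT = 274 min / 249 units
CT = 1.1 min/unit

1.1 min/unit


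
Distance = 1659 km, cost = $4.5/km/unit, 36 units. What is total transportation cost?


TC = dist * cost * units = 1659 * 4.5 * 36 = $268758.00

$268758.00


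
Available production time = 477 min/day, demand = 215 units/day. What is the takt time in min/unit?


Formula: Takt Time = Available Production Time / Customer Demand
Takt = 477 min/day / 215 units/day
Takt = 2.22 min/unit

2.22 min/unit


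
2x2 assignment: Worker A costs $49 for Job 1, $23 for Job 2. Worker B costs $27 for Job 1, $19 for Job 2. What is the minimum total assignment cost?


Option 1: A->1 + B->2 = $49 + $19 = $68
Option 2: A->2 + B->1 = $23 + $27 = $50
Min cost = min($68, $50) = $50

$50


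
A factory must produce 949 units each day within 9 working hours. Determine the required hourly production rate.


Formula: Production Rate = Daily Demand / Available Hours
Rate = 949 units/day / 9 hours/day
Rate = 105.4 units/hour

105.4 units/hour


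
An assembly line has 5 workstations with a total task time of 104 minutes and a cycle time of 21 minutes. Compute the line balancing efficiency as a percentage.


Formula: Efficiency = Sum of Task Times / (N_stations * CT) * 100
Total station capacity = 5 stations * 21 min = 105 min
Efficiency = 104 / 105 * 100 = 99.0%

99.0%


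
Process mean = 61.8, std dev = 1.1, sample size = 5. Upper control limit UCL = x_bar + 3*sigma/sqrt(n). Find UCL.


UCL = 61.8 + 3 * 1.1 / sqrt(5)

63.28


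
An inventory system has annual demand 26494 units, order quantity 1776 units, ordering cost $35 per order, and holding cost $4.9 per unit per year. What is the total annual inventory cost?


TC = 26494/1776 * 35 + 1776/2 * 4.9

$4873.32


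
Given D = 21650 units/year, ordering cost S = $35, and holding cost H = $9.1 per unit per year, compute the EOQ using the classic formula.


Formula: EOQ = sqrt(2 * D * S / H)
Numerator: 2 * 21650 * 35 = 1515500
2DS/H = 1515500 / 9.1 = 166538.5
EOQ = sqrt(166538.5) = 408.1 units

408.1 units


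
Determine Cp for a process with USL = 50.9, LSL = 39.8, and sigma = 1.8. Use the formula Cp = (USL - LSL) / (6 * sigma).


Cp = (50.9 - 39.8) / (6 * 1.8)

1.03


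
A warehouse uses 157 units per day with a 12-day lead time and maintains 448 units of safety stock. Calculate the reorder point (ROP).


Formula: ROP = (Daily Demand * Lead Time) + Safety Stock
Demand during lead time = 157 * 12 = 1884 units
ROP = 1884 + 448 = 2332 units

2332 units


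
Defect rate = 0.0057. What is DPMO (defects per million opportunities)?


DPMO = defect_rate * 1000000 = 0.0057 * 1000000

5700


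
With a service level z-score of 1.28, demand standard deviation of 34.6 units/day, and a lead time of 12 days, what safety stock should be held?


Formula: SS = z * sigma_d * sqrt(LT)
sqrt(LT) = sqrt(12) = 3.4641
SS = 1.28 * 34.6 * 3.4641
SS = 153.4 units

153.4 units


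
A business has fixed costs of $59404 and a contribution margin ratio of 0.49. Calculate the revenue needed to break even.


Formula: BER = Fixed Costs / Contribution Margin Ratio
BER = $59404 / 0.49
BER = $121232.65 (to the nearest cent)

$121232.65


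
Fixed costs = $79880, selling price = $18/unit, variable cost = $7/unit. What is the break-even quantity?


Formula: BEQ = Fixed Costs / (Price - Variable Cost)
Contribution margin = $18 - $7 = $11/unit
BEQ = ceil($79880 / $11/unit) = ceil(7261.82) = 7262 units

7262 units


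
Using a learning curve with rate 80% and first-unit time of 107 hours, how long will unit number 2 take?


Formula: T_n = T_1 * (learning_rate)^(log2(n)) where learning_rate = rate/100
Doublings = log2(2) = 1
T_n = 107 * 0.8^1
T_n = 107 * 0.8 = 85.6 hours

85.6 hours


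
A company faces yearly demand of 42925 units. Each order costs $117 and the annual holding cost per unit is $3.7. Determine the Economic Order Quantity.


Formula: EOQ = sqrt(2 * D * S / H)
Numerator: 2 * 42925 * 117 = 10044450
2DS/H = 10044450 / 3.7 = 2714716.2
EOQ = sqrt(2714716.2) = 1647.6 units

1647.6 units


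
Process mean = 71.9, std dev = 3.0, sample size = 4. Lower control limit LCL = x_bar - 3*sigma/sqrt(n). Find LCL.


LCL = 71.9 - 3 * 3.0 / sqrt(4)

67.4


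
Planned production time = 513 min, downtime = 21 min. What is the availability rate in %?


Formula: Availability = (Planned Time - Downtime) / Planned Time * 100
Uptime = 513 - 21 = 492 min
Availability = 492 / 513 * 100 = 95.9%

95.9%


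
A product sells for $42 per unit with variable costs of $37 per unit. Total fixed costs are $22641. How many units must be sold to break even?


Formula: BEQ = Fixed Costs / (Price - Variable Cost)
Contribution margin = $42 - $37 = $5/unit
BEQ = ceil($22641 / $5/unit) = ceil(4528.2) = 4529 units

4529 units


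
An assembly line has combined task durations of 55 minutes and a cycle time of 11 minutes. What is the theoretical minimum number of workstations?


Formula: N_min = ceil(Sum of Task Times / Cycle Time)
N_min = ceil(55 min / 11 min) = ceil(5.0)
N_min = 5 stations

5


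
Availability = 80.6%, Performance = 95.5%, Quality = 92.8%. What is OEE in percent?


Formula: OEE = Availability * Performance * Quality / 10000
A * P = 80.6% * 95.5% / 100 = 76.97%
OEE = 76.97% * 92.8% / 100 = 71.4%

71.4%


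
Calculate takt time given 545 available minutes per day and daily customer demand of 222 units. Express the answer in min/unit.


Formula: Takt Time = Available Production Time / Customer Demand
Takt = 545 min/day / 222 units/day
Takt = 2.45 min/unit

2.45 min/unit


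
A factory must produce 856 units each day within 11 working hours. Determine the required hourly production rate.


Formula: Production Rate = Daily Demand / Available Hours
Rate = 856 units/day / 11 hours/day
Rate = 77.8 units/hour

77.8 units/hour


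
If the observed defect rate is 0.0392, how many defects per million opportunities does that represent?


DPMO = defect_rate * 1000000 = 0.0392 * 1000000

39200


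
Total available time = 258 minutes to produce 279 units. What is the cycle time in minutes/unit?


Formula: CT = Available Time / Number of Units
CT = 258 min / 279 units
CT = 0.92 min/unit

0.92 min/unit


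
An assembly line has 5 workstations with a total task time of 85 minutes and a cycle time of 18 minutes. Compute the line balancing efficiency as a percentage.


Formula: Efficiency = Sum of Task Times / (N_stations * CT) * 100
Total station capacity = 5 stations * 18 min = 90 min
Efficiency = 85 / 90 * 100 = 94.4%

94.4%


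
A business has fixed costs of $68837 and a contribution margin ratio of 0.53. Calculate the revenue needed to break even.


Formula: BER = Fixed Costs / Contribution Margin Ratio
BER = $68837 / 0.53
BER = $129881.13 (to the nearest cent)

$129881.13


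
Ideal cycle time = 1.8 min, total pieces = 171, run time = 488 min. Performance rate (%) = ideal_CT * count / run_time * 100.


Formula: Performance = (Ideal CT * Total Count) / Run Time * 100
Ideal output time = 1.8 * 171 = 307.8 min
Performance = 307.8 / 488 * 100 = 63.1%

63.1%


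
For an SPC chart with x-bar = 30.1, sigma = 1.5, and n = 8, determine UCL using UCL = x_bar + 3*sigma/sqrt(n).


UCL = 30.1 + 3 * 1.5 / sqrt(8)

31.69


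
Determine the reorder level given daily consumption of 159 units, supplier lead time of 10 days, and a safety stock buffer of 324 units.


Formula: ROP = (Daily Demand * Lead Time) + Safety Stock
Demand during lead time = 159 * 10 = 1590 units
ROP = 1590 + 324 = 1914 units

1914 units


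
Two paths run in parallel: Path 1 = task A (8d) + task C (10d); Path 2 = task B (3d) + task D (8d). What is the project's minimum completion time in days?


Path 1 = 8 + 10 = 18 days
Path 2 = 3 + 8 = 11 days
Duration = max(18, 11) = 18 days

18 days


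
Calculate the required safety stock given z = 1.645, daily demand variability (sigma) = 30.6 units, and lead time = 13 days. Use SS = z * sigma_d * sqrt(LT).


Formula: SS = z * sigma_d * sqrt(LT)
sqrt(LT) = sqrt(13) = 3.6056
SS = 1.645 * 30.6 * 3.6056
SS = 181.5 units

181.5 units


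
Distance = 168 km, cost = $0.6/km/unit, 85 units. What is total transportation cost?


TC = dist * cost * units = 168 * 0.6 * 85 = $8568.00

$8568.00


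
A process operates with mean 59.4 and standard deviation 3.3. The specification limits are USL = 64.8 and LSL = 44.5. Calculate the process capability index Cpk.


Cpu = (64.8 - 59.4) / (3 * 3.3) = 0.55
Cpl = (59.4 - 44.5) / (3 * 3.3) = 1.51
Cpk = min(0.55, 1.51) = 0.55

0.55


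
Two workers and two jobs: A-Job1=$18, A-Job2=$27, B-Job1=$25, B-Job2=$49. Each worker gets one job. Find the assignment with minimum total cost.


Option 1: A->1 + B->2 = $18 + $49 = $67
Option 2: A->2 + B->1 = $27 + $25 = $52
Min cost = min($67, $52) = $52

$52


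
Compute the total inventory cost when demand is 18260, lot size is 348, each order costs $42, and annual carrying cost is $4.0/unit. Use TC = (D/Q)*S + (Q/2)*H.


TC = 18260/348 * 42 + 348/2 * 4.0

$2899.79


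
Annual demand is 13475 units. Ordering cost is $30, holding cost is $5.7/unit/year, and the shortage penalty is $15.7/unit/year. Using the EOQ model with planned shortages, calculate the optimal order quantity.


Formula: EOQ* = sqrt(2DS/H) * sqrt((H+P)/P)
Base EOQ = sqrt(2*13475*30/5.7) = 376.62 units
Correction = sqrt((5.7+15.7)/15.7) = 1.1675
EOQ* = 376.62 * 1.1675 = 439.7 units

439.7 units


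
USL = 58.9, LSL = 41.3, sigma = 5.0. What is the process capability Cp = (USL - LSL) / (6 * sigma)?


Cp = (58.9 - 41.3) / (6 * 5.0)

0.59


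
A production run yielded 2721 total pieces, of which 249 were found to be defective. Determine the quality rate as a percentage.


Formula: Quality Rate = Good Pieces / Total Pieces * 100
Good pieces = 2721 - 249 = 2472
QR = 2472 / 2721 * 100 = 90.8%

90.8%


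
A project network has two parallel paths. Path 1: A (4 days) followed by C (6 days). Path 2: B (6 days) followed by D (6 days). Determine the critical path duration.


Path 1 = 4 + 6 = 10 days
Path 2 = 6 + 6 = 12 days
Duration = max(10, 12) = 12 days

12 days


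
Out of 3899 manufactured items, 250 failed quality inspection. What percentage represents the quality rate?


Formula: Quality Rate = Good Pieces / Total Pieces * 100
Good pieces = 3899 - 250 = 3649
QR = 3649 / 3899 * 100 = 93.6%

93.6%


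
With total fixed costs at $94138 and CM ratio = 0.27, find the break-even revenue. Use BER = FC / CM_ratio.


Formula: BER = Fixed Costs / Contribution Margin Ratio
BER = $94138 / 0.27
BER = $348659.26 (to the nearest cent)

$348659.26


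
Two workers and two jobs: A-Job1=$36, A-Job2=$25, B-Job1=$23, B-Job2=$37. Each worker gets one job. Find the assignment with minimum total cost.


Option 1: A->1 + B->2 = $36 + $37 = $73
Option 2: A->2 + B->1 = $25 + $23 = $48
Min cost = min($73, $48) = $48

$48


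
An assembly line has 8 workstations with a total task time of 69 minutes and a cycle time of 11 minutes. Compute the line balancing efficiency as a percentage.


Formula: Efficiency = Sum of Task Times / (N_stations * CT) * 100
Total station capacity = 8 stations * 11 min = 88 min
Efficiency = 69 / 88 * 100 = 78.4%

78.4%


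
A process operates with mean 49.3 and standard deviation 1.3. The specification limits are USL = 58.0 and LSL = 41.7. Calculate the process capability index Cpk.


Cpu = (58.0 - 49.3) / (3 * 1.3) = 2.23
Cpl = (49.3 - 41.7) / (3 * 1.3) = 1.95
Cpk = min(2.23, 1.95) = 1.95

1.95


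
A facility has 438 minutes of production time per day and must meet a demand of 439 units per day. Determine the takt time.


Formula: Takt Time = Available Production Time / Customer Demand
Takt = 438 min/day / 439 units/day
Takt = 1.0 min/unit

1.0 min/unit


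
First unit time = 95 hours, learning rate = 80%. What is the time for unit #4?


Formula: T_n = T_1 * (learning_rate)^(log2(n)) where learning_rate = rate/100
Doublings = log2(4) = 2
T_n = 95 * 0.8^2
T_n = 95 * 0.64 = 60.8 hours

60.8 hours


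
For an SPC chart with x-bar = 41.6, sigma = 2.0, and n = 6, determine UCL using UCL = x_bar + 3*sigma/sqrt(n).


UCL = 41.6 + 3 * 2.0 / sqrt(6)

44.05


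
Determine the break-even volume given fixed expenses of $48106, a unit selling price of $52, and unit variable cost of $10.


Formula: BEQ = Fixed Costs / (Price - Variable Cost)
Contribution margin = $52 - $10 = $42/unit
BEQ = ceil($48106 / $42/unit) = ceil(1145.38) = 1146 units

1146 units


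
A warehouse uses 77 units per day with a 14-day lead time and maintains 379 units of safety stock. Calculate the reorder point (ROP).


Formula: ROP = (Daily Demand * Lead Time) + Safety Stock
Demand during lead time = 77 * 14 = 1078 units
ROP = 1078 + 379 = 1457 units

1457 units


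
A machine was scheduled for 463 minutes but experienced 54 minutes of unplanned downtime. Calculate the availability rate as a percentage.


Formula: Availability = (Planned Time - Downtime) / Planned Time * 100
Uptime = 463 - 54 = 409 min
Availability = 409 / 463 * 100 = 88.3%

88.3%


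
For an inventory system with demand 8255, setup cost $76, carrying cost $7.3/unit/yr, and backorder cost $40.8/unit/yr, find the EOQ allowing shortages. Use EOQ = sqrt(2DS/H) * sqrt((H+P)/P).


Formula: EOQ* = sqrt(2DS/H) * sqrt((H+P)/P)
Base EOQ = sqrt(2*8255*76/7.3) = 414.59 units
Correction = sqrt((7.3+40.8)/40.8) = 1.08578
EOQ* = 414.59 * 1.08578 = 450.2 units

450.2 units


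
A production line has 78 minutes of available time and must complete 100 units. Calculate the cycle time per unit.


Formula: CT = Available Time / Number of Units
CT = 78 min / 100 units
CT = 0.78 min/unit

0.78 min/unit


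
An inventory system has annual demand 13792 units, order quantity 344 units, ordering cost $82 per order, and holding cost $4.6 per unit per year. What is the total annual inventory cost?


TC = 13792/344 * 82 + 344/2 * 4.6

$4078.83


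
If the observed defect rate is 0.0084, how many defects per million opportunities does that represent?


DPMO = defect_rate * 1000000 = 0.0084 * 1000000

8400


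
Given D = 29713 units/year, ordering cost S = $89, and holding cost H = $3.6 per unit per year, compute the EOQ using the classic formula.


Formula: EOQ = sqrt(2 * D * S / H)
Numerator: 2 * 29713 * 89 = 5288914
2DS/H = 5288914 / 3.6 = 1469142.8
EOQ = sqrt(1469142.8) = 1212.1 units

1212.1 units


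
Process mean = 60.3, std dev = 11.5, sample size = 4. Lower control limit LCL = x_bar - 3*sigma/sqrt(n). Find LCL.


LCL = 60.3 - 3 * 11.5 / sqrt(4)

43.05


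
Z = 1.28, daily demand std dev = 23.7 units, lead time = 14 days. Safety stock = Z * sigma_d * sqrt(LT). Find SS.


Formula: SS = z * sigma_d * sqrt(LT)
sqrt(LT) = sqrt(14) = 3.7417
SS = 1.28 * 23.7 * 3.7417
SS = 113.5 units

113.5 units


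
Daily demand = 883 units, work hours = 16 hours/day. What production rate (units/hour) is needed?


Formula: Production Rate = Daily Demand / Available Hours
Rate = 883 units/day / 16 hours/day
Rate = 55.2 units/hour

55.2 units/hour


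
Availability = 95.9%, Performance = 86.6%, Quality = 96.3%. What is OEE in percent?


Formula: OEE = Availability * Performance * Quality / 10000
A * P = 95.9% * 86.6% / 100 = 83.05%
OEE = 83.05% * 96.3% / 100 = 80.0%

80.0%


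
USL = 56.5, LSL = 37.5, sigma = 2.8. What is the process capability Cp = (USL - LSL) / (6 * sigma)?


Cp = (56.5 - 37.5) / (6 * 2.8)

1.13


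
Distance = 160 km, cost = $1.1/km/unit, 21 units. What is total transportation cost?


TC = dist * cost * units = 160 * 1.1 * 21 = $3696.00

$3696.00


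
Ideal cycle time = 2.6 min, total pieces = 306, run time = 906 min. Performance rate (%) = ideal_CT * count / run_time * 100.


Formula: Performance = (Ideal CT * Total Count) / Run Time * 100
Ideal output time = 2.6 * 306 = 795.6 min
Performance = 795.6 / 906 * 100 = 87.8%

87.8%


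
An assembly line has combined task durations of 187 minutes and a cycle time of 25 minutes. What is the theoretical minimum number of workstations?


Formula: N_min = ceil(Sum of Task Times / Cycle Time)
N_min = ceil(187 min / 25 min) = ceil(7.48)
N_min = 8 stations

8


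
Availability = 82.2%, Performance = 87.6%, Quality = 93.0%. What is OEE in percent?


Formula: OEE = Availability * Performance * Quality / 10000
A * P = 82.2% * 87.6% / 100 = 72.01%
OEE = 72.01% * 93.0% / 100 = 67.0%

67.0%


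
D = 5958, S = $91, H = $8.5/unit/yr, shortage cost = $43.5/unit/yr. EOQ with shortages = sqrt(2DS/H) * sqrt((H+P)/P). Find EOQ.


Formula: EOQ* = sqrt(2DS/H) * sqrt((H+P)/P)
Base EOQ = sqrt(2*5958*91/8.5) = 357.17 units
Correction = sqrt((8.5+43.5)/43.5) = 1.09334
EOQ* = 357.17 * 1.09334 = 390.5 units

390.5 units


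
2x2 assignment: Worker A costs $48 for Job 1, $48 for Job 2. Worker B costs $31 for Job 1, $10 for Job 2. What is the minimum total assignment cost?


Option 1: A->1 + B->2 = $48 + $10 = $58
Option 2: A->2 + B->1 = $48 + $31 = $79
Min cost = min($58, $79) = $58

$58


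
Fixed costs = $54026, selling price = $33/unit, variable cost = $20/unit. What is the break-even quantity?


Formula: BEQ = Fixed Costs / (Price - Variable Cost)
Contribution margin = $33 - $20 = $13/unit
BEQ = ceil($54026 / $13/unit) = ceil(4155.85) = 4156 units

4156 units


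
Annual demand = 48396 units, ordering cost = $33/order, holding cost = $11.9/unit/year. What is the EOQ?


Formula: EOQ = sqrt(2 * D * S / H)
Numerator: 2 * 48396 * 33 = 3194136
2DS/H = 3194136 / 11.9 = 268414.8
EOQ = sqrt(268414.8) = 518.1 units

518.1 units


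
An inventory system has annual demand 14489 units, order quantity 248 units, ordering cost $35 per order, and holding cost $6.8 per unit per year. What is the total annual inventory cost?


TC = 14489/248 * 35 + 248/2 * 6.8

$2888.02


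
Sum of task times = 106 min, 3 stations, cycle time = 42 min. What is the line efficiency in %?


Formula: Efficiency = Sum of Task Times / (N_stations * CT) * 100
Total station capacity = 3 stations * 42 min = 126 min
Efficiency = 106 / 126 * 100 = 84.1%

84.1%


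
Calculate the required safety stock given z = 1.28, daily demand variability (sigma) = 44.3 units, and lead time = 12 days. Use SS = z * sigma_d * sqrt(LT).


Formula: SS = z * sigma_d * sqrt(LT)
sqrt(LT) = sqrt(12) = 3.4641
SS = 1.28 * 44.3 * 3.4641
SS = 196.4 units

196.4 units


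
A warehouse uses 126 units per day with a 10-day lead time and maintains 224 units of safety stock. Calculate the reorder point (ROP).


Formula: ROP = (Daily Demand * Lead Time) + Safety Stock
Demand during lead time = 126 * 10 = 1260 units
ROP = 1260 + 224 = 1484 units

1484 units


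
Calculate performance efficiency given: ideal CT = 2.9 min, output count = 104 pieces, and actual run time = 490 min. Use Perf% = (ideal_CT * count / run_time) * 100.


Formula: Performance = (Ideal CT * Total Count) / Run Time * 100
Ideal output time = 2.9 * 104 = 301.6 min
Performance = 301.6 / 490 * 100 = 61.6%

61.6%


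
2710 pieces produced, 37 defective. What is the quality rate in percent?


Formula: Quality Rate = Good Pieces / Total Pieces * 100
Good pieces = 2710 - 37 = 2673
QR = 2673 / 2710 * 100 = 98.6%

98.6%
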